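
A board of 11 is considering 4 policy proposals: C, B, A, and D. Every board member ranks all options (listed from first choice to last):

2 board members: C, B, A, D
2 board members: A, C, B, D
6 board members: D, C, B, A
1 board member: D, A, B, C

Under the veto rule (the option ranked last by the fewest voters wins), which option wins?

Last-place votes: C 1, B 0, A 6, D 4.
B is ranked last by the fewest voters, so B wins.

B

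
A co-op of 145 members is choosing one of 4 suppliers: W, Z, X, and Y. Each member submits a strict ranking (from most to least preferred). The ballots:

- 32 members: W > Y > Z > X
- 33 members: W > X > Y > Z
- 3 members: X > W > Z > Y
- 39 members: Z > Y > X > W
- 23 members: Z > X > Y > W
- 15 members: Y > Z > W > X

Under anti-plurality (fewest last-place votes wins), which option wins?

Last-place votes: W 62, Z 33, X 47, Y 3.
Y is ranked last by the fewest voters, so Y wins.

Y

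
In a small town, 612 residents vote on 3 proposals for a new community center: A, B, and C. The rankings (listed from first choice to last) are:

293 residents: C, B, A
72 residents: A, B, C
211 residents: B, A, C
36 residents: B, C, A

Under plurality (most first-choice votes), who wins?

First-place votes: A 72, B 247, C 293.
C has the most first-place votes.

C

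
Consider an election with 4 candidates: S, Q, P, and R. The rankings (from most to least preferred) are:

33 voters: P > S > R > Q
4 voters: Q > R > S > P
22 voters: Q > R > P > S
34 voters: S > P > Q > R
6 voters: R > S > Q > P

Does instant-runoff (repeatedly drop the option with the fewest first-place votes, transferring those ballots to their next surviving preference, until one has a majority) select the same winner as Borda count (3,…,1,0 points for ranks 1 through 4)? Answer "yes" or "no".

yes

Instant-runoff — R1 S 34, Q 26, P 33, R 6 (R out); R2 S 40, Q 26, P 33 (Q out); R3 S 44, P 55 (P winner). Winner: P.
Borda — scores: S 184, Q 118, P 189, R 103. Winner: P.
The two methods agree.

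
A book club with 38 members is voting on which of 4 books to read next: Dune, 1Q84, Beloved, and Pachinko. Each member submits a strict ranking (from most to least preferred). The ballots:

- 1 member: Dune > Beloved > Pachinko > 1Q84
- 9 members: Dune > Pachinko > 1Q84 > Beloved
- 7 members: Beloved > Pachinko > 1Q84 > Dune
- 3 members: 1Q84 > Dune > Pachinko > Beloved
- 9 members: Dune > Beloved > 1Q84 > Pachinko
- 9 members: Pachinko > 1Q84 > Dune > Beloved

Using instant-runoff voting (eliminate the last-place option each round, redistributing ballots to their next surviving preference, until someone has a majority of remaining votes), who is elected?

Round 1: Dune 19, 1Q84 3, Beloved 7, Pachinko 9. Eliminate 1Q84.
Round 2: Dune 22, Beloved 7, Pachinko 9. Dune has a majority.

Dune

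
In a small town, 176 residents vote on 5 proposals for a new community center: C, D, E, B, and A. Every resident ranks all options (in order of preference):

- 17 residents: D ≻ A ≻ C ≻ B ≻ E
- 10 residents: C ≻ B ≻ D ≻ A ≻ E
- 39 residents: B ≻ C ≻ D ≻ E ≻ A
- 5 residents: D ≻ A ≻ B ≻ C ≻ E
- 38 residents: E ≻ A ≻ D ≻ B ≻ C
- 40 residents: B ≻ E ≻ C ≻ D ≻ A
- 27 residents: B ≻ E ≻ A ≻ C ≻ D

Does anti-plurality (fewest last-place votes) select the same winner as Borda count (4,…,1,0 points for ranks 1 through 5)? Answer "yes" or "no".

yes

Anti-plurality — last-place votes: C 38, D 27, E 32, B 0, A 79. Winner: B.
Borda — scores: C 303, D 302, E 392, B 519, A 244. Winner: B.
The two methods agree.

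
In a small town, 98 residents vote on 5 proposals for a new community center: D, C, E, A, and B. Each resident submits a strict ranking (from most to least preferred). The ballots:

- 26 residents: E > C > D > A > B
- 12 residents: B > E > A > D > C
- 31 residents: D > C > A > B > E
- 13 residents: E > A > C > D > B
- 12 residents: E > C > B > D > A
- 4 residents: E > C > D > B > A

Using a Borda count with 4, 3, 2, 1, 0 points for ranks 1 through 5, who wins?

E

D: 26·2 + 12·1 + 31·4 + 13·1 + 12·1 + 4·2 = 221
C: 26·3 + 12·0 + 31·3 + 13·2 + 12·3 + 4·3 = 245
E: 26·4 + 12·3 + 31·0 + 13·4 + 12·4 + 4·4 = 256
A: 26·1 + 12·2 + 31·2 + 13·3 + 12·0 + 4·0 = 151
B: 26·0 + 12·4 + 31·1 + 13·0 + 12·2 + 4·1 = 107
E has the highest Borda score (256).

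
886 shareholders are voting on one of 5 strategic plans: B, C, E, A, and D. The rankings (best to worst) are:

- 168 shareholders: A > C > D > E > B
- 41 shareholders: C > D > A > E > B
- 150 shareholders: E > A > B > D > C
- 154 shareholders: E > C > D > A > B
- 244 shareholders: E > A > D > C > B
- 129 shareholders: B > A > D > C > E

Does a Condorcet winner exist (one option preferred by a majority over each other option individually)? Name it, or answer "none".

E vs B: 757–129 for E.
E vs C: 548–338 for E.
E vs A: 548–338 for E.
E vs D: 548–338 for E.
E beats every other option head-to-head.

E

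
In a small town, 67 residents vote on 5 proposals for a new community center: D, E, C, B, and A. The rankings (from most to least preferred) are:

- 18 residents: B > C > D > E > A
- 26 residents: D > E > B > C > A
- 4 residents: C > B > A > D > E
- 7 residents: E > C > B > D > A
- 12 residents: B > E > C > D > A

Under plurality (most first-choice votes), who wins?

B

First-place votes: D 26, E 7, C 4, B 30, A 0.
B has the most first-place votes.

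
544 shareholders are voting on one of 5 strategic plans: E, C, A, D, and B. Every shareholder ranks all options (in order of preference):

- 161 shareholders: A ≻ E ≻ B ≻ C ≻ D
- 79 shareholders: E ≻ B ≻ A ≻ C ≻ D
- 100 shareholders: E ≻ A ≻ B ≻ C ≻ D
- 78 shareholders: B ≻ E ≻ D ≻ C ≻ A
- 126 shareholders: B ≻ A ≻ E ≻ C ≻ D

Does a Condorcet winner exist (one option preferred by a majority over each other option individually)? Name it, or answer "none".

Checking pairwise contests:
A beats E 287–257.
E beats C 544–0.
B beats A 283–261.
E beats D 544–0.
E beats B 340–204.
Every option loses at least one head-to-head, so there is no Condorcet winner.

none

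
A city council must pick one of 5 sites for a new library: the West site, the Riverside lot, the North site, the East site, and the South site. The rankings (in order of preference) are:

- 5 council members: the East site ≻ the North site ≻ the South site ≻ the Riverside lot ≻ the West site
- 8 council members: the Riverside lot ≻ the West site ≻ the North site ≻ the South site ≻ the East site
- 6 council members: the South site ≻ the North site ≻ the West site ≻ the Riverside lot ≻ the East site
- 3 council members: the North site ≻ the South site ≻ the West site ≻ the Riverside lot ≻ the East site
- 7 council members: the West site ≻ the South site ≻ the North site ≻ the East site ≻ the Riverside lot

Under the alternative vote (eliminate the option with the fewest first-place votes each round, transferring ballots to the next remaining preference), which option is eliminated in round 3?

the West site

Round 1: the West site 7, the Riverside lot 8, the North site 3, the East site 5, the South site 6. Eliminate the North site.
Round 2: the West site 7, the Riverside lot 8, the East site 5, the South site 9. Eliminate the East site.
Round 3: the West site 7, the Riverside lot 8, the South site 14. Eliminate the West site.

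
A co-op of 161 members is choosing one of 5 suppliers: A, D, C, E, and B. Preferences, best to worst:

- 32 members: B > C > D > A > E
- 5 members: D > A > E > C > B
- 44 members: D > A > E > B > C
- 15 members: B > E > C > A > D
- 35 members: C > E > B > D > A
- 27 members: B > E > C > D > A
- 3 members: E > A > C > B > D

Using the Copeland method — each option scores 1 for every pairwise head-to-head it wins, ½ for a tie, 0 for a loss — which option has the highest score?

A: beats E; loses to D, C, and B → score 1.
D: beats A and E; loses to C and B → score 2.
C: beats A and D; loses to E and B → score 2.
E: beats C and B; loses to A and D → score 2.
B: beats A, D, and C; loses to E → score 3.
B has the best pairwise record.

B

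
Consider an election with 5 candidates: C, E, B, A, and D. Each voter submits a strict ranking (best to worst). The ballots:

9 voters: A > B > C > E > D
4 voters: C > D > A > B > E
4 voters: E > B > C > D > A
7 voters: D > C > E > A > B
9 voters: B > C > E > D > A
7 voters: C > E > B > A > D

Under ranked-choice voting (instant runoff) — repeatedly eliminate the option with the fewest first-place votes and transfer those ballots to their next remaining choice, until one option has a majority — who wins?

B

Round 1: C 11, E 4, B 9, A 9, D 7. Eliminate E.
Round 2: C 11, B 13, A 9, D 7. Eliminate D.
Round 3: C 18, B 13, A 9. Eliminate A.
Round 4: C 18, B 22. B has a majority.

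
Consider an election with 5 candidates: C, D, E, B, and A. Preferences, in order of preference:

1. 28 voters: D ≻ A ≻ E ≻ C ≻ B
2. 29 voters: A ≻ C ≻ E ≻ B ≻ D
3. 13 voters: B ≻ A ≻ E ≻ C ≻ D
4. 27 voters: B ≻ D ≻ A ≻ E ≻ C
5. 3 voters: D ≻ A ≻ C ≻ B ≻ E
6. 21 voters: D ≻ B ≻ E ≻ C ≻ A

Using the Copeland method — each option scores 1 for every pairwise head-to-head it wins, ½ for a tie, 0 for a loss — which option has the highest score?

B

C: loses to D, E, B, and A → score 0.
D: beats C, E, and A; loses to B → score 3.
E: beats C; loses to D, B, and A → score 1.
B: beats C, D, E, and A → score 4.
A: beats C and E; loses to D and B → score 2.
B has the best pairwise record.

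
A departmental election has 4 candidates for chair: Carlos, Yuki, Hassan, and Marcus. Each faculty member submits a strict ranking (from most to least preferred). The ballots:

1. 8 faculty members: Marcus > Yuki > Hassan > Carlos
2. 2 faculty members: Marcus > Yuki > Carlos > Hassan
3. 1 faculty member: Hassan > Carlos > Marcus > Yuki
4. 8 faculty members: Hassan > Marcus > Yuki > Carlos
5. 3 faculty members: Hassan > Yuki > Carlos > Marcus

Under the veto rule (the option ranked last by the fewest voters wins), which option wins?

Last-place votes: Carlos 16, Yuki 1, Hassan 2, Marcus 3.
Yuki is ranked last by the fewest voters, so Yuki wins.

Yuki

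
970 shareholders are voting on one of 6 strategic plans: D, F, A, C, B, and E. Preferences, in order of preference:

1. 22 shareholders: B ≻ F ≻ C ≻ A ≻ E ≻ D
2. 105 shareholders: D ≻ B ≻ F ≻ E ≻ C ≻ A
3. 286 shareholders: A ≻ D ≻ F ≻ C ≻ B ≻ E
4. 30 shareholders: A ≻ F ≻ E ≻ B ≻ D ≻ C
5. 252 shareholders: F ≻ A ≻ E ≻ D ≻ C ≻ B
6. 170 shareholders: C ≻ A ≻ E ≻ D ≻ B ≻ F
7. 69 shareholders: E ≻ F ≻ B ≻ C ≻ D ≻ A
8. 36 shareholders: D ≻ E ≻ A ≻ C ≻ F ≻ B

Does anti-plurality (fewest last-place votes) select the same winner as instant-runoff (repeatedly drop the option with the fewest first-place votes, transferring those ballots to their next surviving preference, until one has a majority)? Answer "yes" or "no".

Anti-plurality — last-place votes: D 22, F 170, A 174, C 30, B 288, E 286. Winner: D.
Instant-runoff — R1 D 141, F 252, A 316, C 170, B 22, E 69 (B out); R2 D 141, F 274, A 316, C 170, E 69 (E out); R3 D 141, F 343, A 316, C 170 (D out); R4 F 448, A 352, C 170 (C out); R5 F 448, A 522 (A winner). Winner: A.
The two methods disagree.

no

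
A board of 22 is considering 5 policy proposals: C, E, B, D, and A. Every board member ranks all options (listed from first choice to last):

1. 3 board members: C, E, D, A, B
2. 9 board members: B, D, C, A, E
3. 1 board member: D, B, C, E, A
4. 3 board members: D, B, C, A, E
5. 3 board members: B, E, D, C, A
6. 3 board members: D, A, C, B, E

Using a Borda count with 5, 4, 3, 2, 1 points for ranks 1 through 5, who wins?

D

C: 3·5 + 9·3 + 1·3 + 3·3 + 3·2 + 3·3 = 69
E: 3·4 + 9·1 + 1·2 + 3·1 + 3·4 + 3·1 = 41
B: 3·1 + 9·5 + 1·4 + 3·4 + 3·5 + 3·2 = 85
D: 3·3 + 9·4 + 1·5 + 3·5 + 3·3 + 3·5 = 89
A: 3·2 + 9·2 + 1·1 + 3·2 + 3·1 + 3·4 = 46
D has the highest Borda score (89).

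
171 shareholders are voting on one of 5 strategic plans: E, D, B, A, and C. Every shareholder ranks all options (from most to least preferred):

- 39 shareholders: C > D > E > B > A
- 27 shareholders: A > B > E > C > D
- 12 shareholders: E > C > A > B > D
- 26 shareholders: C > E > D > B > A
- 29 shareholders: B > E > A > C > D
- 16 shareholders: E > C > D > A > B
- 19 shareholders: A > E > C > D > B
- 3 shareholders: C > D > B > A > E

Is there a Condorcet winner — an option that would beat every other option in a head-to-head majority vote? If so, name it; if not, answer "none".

E vs D: 129–42 for E.
E vs B: 112–59 for E.
E vs A: 122–49 for E.
E vs C: 103–68 for E.
E beats every other option head-to-head.

E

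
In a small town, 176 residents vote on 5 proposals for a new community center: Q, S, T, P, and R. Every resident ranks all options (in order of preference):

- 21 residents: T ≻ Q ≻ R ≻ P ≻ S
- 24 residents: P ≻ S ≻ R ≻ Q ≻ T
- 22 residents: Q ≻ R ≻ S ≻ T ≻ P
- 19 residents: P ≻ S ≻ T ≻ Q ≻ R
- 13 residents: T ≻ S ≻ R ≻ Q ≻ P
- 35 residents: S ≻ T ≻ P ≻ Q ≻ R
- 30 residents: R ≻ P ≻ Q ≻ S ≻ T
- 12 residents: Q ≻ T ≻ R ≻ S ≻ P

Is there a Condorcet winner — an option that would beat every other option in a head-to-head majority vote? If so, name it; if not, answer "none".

Checking pairwise contests:
S beats Q 91–85.
P beats S 94–82.
S beats T 130–46.
T beats P 103–73.
Q beats R 109–67.
Every option loses at least one head-to-head, so there is no Condorcet winner.

none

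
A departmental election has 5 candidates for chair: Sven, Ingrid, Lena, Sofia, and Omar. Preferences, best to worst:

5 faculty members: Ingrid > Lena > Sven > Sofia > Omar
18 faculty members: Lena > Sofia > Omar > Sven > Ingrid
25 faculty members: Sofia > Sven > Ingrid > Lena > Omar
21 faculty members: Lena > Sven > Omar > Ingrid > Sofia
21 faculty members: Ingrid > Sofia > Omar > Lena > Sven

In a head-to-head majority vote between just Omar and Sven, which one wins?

Voters preferring Omar to Sven: 39; preferring Sven to Omar: 51.
Sven wins the head-to-head.

Sven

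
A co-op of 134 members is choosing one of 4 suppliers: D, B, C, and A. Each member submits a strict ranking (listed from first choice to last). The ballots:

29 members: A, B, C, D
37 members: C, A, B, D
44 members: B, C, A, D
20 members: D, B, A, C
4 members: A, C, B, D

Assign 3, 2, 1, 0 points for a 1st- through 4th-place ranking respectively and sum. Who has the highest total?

D: 29·0 + 37·0 + 44·0 + 20·3 + 4·0 = 60
B: 29·2 + 37·1 + 44·3 + 20·2 + 4·1 = 271
C: 29·1 + 37·3 + 44·2 + 20·0 + 4·2 = 236
A: 29·3 + 37·2 + 44·1 + 20·1 + 4·3 = 237
B has the highest Borda score (271).

B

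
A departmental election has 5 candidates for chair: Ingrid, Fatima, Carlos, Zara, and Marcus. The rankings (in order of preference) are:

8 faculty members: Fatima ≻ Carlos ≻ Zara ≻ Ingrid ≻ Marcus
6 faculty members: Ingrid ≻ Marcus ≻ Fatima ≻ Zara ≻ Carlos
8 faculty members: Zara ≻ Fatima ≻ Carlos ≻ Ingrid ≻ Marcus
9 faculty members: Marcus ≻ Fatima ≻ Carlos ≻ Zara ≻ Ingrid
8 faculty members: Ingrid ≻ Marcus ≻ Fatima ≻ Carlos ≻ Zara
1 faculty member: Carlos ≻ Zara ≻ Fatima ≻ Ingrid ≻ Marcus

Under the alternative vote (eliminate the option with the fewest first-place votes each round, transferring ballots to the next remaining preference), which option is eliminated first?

Round 1: Ingrid 14, Fatima 8, Carlos 1, Zara 8, Marcus 9. Eliminate Carlos.

Carlos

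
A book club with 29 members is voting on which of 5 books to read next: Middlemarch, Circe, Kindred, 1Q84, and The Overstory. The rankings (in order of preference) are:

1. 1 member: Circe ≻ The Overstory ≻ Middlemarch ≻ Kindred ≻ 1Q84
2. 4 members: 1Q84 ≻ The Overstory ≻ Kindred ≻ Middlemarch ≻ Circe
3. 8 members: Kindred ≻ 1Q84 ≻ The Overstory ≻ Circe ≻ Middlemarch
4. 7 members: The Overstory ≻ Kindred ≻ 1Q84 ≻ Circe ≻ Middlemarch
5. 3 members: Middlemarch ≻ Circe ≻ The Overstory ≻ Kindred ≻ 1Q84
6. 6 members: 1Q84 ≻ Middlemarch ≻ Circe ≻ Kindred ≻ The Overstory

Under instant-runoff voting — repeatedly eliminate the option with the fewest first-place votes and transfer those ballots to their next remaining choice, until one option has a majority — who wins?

Round 1: Middlemarch 3, Circe 1, Kindred 8, 1Q84 10, The Overstory 7. Eliminate Circe.
Round 2: Middlemarch 3, Kindred 8, 1Q84 10, The Overstory 8. Eliminate Middlemarch.
Round 3: Kindred 8, 1Q84 10, The Overstory 11. Eliminate Kindred.
Round 4: 1Q84 18, The Overstory 11. 1Q84 has a majority.

1Q84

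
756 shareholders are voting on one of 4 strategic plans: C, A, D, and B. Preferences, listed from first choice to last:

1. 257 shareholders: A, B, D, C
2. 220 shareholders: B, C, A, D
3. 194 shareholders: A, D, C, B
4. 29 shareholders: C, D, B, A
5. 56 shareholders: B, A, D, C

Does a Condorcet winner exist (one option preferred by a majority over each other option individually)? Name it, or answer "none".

A

A vs C: 507–249 for A.
A vs D: 727–29 for A.
A vs B: 451–305 for A.
A beats every other option head-to-head.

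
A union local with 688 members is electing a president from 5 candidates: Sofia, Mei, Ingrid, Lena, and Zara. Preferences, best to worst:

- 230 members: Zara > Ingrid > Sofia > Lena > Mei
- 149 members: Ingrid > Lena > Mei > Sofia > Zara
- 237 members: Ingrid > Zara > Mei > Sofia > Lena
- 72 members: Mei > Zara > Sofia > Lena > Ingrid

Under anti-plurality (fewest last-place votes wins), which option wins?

Last-place votes: Sofia 0, Mei 230, Ingrid 72, Lena 237, Zara 149.
Sofia is ranked last by the fewest voters, so Sofia wins.

Sofia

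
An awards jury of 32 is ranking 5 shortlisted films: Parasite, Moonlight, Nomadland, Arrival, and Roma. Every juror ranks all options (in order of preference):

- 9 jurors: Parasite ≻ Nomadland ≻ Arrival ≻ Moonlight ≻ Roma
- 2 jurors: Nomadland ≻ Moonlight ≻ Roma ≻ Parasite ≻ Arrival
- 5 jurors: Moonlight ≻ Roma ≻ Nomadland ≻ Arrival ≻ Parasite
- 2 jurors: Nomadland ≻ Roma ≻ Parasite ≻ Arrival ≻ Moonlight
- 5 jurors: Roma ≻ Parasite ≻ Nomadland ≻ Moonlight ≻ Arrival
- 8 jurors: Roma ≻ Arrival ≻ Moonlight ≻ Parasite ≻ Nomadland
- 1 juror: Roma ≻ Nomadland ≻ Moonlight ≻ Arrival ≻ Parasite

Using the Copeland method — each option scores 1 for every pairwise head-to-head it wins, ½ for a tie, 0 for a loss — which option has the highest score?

Parasite: beats Nomadland and Arrival; ties Moonlight; loses to Roma → score 2.5.
Moonlight: ties Parasite and Roma; loses to Nomadland and Arrival → score 1.
Nomadland: beats Moonlight and Arrival; loses to Parasite and Roma → score 2.
Arrival: beats Moonlight; loses to Parasite, Nomadland, and Roma → score 1.
Roma: beats Parasite, Nomadland, and Arrival; ties Moonlight → score 3.5.
Roma has the best pairwise record.

Roma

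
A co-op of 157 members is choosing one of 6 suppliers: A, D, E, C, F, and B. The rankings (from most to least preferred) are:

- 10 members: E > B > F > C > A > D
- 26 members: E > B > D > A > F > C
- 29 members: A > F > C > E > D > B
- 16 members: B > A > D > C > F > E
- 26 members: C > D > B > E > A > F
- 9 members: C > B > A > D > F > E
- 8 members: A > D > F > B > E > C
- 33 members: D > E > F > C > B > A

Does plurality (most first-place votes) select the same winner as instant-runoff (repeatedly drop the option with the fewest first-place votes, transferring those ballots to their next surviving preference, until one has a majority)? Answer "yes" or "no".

no

Plurality — first-place votes: A 37, D 33, E 36, C 35, F 0, B 16. Winner: A.
Instant-runoff — R1 A 37, D 33, E 36, C 35, F 0, B 16 (F out); R2 A 37, D 33, E 36, C 35, B 16 (B out); R3 A 53, D 33, E 36, C 35 (D out); R4 A 53, E 69, C 35 (C out); R5 A 62, E 95 (E winner). Winner: E.
The two methods disagree.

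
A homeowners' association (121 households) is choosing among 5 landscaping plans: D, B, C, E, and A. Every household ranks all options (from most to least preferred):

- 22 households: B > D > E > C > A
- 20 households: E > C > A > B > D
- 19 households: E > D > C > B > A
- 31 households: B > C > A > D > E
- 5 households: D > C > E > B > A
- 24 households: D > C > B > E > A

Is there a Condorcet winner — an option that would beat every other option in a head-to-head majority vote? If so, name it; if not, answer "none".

none

Checking pairwise contests:
B beats D 73–48.
C beats B 68–53.
D beats C 70–51.
D beats E 82–39.
D beats A 70–51.
Every option loses at least one head-to-head, so there is no Condorcet winner.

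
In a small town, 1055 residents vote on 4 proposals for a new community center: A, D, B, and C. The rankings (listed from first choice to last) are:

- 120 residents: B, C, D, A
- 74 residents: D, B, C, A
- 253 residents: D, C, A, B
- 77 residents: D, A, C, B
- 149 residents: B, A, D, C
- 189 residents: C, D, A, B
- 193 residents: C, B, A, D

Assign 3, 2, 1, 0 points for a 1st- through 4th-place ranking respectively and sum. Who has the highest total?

A: 120·0 + 74·0 + 253·1 + 77·2 + 149·2 + 189·1 + 193·1 = 1087
D: 120·1 + 74·3 + 253·3 + 77·3 + 149·1 + 189·2 + 193·0 = 1859
B: 120·3 + 74·2 + 253·0 + 77·0 + 149·3 + 189·0 + 193·2 = 1341
C: 120·2 + 74·1 + 253·2 + 77·1 + 149·0 + 189·3 + 193·3 = 2043
C has the highest Borda score (2043).

C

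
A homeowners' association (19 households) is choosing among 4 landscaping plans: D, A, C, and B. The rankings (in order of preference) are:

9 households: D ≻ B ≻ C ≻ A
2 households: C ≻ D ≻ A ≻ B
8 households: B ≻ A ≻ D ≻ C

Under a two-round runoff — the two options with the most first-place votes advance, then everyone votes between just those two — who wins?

Round 1 first-place votes: D 9, A 0, C 2, B 8.
D and B advance.
Runoff: D is preferred to B by 11 voters; B by 8.
D wins the runoff.

D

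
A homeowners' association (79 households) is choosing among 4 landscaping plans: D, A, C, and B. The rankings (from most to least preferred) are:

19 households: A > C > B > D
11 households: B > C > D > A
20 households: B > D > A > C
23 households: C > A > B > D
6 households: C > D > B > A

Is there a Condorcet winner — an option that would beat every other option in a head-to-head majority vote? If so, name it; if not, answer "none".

C vs D: 59–20 for C.
C vs A: 40–39 for C.
C vs B: 48–31 for C.
C beats every other option head-to-head.

C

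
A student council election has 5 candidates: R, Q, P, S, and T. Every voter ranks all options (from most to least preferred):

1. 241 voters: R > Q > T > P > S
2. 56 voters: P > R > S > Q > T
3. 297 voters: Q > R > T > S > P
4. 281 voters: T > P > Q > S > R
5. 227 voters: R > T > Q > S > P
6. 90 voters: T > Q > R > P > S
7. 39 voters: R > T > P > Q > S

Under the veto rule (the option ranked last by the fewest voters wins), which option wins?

Q

Last-place votes: R 281, Q 0, P 524, S 370, T 56.
Q is ranked last by the fewest voters, so Q wins.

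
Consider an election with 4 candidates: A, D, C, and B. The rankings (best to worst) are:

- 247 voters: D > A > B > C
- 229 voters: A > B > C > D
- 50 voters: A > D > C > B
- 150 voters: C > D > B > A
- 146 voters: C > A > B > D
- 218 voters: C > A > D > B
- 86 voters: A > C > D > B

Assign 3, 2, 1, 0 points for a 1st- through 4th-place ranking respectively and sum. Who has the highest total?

A: 247·2 + 229·3 + 50·3 + 150·0 + 146·2 + 218·2 + 86·3 = 2317
D: 247·3 + 229·0 + 50·2 + 150·2 + 146·0 + 218·1 + 86·1 = 1445
C: 247·0 + 229·1 + 50·1 + 150·3 + 146·3 + 218·3 + 86·2 = 1993
B: 247·1 + 229·2 + 50·0 + 150·1 + 146·1 + 218·0 + 86·0 = 1001
A has the highest Borda score (2317).

A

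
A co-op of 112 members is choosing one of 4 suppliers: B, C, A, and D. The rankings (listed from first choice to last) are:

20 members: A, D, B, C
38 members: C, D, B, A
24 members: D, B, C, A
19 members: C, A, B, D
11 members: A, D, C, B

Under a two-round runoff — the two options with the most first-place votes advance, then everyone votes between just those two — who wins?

Round 1 first-place votes: B 0, C 57, A 31, D 24.
C and A advance.
Runoff: C is preferred to A by 81 voters; A by 31.
C wins the runoff.

C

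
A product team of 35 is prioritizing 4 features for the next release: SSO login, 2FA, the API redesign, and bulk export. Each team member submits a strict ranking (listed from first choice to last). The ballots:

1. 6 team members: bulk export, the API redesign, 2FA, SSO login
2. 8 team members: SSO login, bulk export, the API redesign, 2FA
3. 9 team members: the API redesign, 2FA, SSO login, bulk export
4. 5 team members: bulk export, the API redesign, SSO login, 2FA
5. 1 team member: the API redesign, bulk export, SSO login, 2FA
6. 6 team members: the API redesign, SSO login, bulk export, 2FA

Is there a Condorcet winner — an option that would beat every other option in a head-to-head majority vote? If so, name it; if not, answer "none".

Checking pairwise contests:
the API redesign beats SSO login 27–8.
SSO login beats 2FA 20–15.
bulk export beats the API redesign 19–16.
SSO login beats bulk export 23–12.
Every option loses at least one head-to-head, so there is no Condorcet winner.

none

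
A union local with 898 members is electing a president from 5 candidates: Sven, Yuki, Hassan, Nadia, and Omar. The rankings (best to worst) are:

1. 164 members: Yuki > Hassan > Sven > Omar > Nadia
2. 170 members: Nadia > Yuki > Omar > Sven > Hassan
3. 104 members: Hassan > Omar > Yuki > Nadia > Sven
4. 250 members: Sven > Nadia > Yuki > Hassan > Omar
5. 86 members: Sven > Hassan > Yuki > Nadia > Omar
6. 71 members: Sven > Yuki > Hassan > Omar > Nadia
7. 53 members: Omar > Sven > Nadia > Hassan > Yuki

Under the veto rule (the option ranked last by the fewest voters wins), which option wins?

Last-place votes: Sven 104, Yuki 53, Hassan 170, Nadia 235, Omar 336.
Yuki is ranked last by the fewest voters, so Yuki wins.

Yuki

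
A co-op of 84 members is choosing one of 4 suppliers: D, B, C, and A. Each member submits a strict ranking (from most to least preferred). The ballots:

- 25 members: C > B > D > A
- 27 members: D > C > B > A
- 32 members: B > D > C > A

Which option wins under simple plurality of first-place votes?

First-place votes: D 27, B 32, C 25, A 0.
B has the most first-place votes.

B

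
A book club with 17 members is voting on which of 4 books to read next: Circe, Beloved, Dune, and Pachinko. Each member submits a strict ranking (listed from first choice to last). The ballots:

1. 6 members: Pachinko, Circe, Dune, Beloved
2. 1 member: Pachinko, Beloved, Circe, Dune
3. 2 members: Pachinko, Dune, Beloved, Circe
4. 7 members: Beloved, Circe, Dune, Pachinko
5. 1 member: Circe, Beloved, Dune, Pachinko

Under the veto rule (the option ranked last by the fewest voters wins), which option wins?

Dune

Last-place votes: Circe 2, Beloved 6, Dune 1, Pachinko 8.
Dune is ranked last by the fewest voters, so Dune wins.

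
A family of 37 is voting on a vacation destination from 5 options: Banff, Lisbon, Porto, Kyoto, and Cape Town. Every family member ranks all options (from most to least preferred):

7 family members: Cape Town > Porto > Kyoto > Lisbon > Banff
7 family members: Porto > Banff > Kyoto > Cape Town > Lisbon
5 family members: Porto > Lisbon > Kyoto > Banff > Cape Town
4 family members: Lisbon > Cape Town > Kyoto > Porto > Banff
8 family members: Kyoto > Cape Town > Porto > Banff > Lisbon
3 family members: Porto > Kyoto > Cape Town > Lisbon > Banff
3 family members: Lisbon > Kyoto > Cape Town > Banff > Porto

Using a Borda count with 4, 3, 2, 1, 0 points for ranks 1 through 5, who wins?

Porto

Banff: 7·0 + 7·3 + 5·1 + 4·0 + 8·1 + 3·0 + 3·1 = 37
Lisbon: 7·1 + 7·0 + 5·3 + 4·4 + 8·0 + 3·1 + 3·4 = 53
Porto: 7·3 + 7·4 + 5·4 + 4·1 + 8·2 + 3·4 + 3·0 = 101
Kyoto: 7·2 + 7·2 + 5·2 + 4·2 + 8·4 + 3·3 + 3·3 = 96
Cape Town: 7·4 + 7·1 + 5·0 + 4·3 + 8·3 + 3·2 + 3·2 = 83
Porto has the highest Borda score (101).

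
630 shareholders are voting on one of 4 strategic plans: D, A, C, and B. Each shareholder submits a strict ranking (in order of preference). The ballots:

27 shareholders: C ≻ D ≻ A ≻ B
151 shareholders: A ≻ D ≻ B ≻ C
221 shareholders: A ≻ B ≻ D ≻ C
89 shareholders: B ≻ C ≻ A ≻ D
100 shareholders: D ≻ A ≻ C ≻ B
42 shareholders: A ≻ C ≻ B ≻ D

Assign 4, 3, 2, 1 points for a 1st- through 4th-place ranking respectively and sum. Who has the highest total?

D: 27·3 + 151·3 + 221·2 + 89·1 + 100·4 + 42·1 = 1507
A: 27·2 + 151·4 + 221·4 + 89·2 + 100·3 + 42·4 = 2188
C: 27·4 + 151·1 + 221·1 + 89·3 + 100·2 + 42·3 = 1073
B: 27·1 + 151·2 + 221·3 + 89·4 + 100·1 + 42·2 = 1532
A has the highest Borda score (2188).

A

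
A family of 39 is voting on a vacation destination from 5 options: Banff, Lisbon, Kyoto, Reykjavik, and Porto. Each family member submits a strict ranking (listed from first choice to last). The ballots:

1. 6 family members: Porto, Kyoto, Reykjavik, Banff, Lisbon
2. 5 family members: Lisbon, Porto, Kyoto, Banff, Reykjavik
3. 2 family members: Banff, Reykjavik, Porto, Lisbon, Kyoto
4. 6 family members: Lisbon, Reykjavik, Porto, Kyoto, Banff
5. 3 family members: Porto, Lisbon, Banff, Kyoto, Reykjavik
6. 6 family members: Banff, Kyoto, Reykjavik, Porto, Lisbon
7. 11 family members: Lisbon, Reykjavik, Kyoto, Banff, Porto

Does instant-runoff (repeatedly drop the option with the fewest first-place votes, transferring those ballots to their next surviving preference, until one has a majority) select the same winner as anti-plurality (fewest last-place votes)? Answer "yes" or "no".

Instant-runoff — R1 Banff 8, Lisbon 22, Kyoto 0, Reykjavik 0, Porto 9 (Lisbon winner). Winner: Lisbon.
Anti-plurality — last-place votes: Banff 6, Lisbon 12, Kyoto 2, Reykjavik 8, Porto 11. Winner: Kyoto.
The two methods disagree.

no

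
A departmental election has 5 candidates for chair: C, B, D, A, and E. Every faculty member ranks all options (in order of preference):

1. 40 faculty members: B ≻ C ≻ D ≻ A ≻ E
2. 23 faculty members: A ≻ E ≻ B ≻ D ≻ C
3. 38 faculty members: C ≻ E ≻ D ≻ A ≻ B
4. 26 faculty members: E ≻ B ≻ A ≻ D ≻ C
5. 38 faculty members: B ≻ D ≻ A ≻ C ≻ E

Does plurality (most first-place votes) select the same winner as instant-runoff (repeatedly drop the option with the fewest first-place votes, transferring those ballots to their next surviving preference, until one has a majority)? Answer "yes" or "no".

no

Plurality — first-place votes: C 38, B 78, D 0, A 23, E 26. Winner: B.
Instant-runoff — R1 C 38, B 78, D 0, A 23, E 26 (D out); R2 C 38, B 78, A 23, E 26 (A out); R3 C 38, B 78, E 49 (C out); R4 B 78, E 87 (E winner). Winner: E.
The two methods disagree.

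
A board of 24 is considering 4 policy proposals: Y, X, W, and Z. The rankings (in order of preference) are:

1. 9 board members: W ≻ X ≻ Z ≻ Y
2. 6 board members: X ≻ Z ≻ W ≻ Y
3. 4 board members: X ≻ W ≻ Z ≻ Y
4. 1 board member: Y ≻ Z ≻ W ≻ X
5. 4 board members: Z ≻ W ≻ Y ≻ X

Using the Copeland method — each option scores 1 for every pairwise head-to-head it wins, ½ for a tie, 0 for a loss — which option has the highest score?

W

Y: loses to X, W, and Z → score 0.
X: beats Y and Z; loses to W → score 2.
W: beats Y, X, and Z → score 3.
Z: beats Y; loses to X and W → score 1.
W has the best pairwise record.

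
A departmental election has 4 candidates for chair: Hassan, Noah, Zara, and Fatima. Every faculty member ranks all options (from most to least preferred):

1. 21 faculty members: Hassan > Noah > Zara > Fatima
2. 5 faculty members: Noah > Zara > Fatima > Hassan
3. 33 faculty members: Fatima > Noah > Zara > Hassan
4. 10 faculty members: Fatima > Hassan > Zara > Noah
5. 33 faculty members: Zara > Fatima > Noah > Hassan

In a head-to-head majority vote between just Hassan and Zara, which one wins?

Zara

Voters preferring Hassan to Zara: 31; preferring Zara to Hassan: 71.
Zara wins the head-to-head.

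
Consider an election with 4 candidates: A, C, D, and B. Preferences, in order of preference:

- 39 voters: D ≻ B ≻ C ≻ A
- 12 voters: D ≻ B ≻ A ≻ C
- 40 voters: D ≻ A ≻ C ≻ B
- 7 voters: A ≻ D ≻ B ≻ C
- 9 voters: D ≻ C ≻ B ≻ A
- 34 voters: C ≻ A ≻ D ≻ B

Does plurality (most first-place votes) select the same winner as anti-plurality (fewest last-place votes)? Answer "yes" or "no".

Plurality — first-place votes: A 7, C 34, D 100, B 0. Winner: D.
Anti-plurality — last-place votes: A 48, C 19, D 0, B 74. Winner: D.
The two methods agree.

yes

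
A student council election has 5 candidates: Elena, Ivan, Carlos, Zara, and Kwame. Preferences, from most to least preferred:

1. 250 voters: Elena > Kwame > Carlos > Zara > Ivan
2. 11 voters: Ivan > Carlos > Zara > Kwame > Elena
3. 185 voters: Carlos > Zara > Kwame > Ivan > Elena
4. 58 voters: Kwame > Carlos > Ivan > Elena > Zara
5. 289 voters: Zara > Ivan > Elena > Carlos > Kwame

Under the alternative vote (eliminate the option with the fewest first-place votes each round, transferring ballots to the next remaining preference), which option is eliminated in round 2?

Round 1: Elena 250, Ivan 11, Carlos 185, Zara 289, Kwame 58. Eliminate Ivan.
Round 2: Elena 250, Carlos 196, Zara 289, Kwame 58. Eliminate Kwame.

Kwame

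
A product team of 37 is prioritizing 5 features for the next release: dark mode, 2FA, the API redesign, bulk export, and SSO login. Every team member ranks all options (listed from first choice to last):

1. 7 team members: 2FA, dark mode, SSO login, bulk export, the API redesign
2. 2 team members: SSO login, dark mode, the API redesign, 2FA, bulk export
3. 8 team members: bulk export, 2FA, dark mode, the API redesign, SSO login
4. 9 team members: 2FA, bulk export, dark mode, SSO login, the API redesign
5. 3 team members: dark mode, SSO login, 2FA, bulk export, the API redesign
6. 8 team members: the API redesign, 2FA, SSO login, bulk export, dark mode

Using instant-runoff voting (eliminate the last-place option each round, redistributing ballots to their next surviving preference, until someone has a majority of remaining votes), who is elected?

2FA

Round 1: dark mode 3, 2FA 16, the API redesign 8, bulk export 8, SSO login 2. Eliminate SSO login.
Round 2: dark mode 5, 2FA 16, the API redesign 8, bulk export 8. Eliminate dark mode.
Round 3: 2FA 19, the API redesign 10, bulk export 8. 2FA has a majority.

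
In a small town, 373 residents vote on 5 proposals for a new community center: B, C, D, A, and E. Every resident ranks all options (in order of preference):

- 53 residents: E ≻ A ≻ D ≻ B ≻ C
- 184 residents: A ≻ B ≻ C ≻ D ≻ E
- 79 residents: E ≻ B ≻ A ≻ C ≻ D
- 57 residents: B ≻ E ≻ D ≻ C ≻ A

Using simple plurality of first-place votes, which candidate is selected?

First-place votes: B 57, C 0, D 0, A 184, E 132.
A has the most first-place votes.

A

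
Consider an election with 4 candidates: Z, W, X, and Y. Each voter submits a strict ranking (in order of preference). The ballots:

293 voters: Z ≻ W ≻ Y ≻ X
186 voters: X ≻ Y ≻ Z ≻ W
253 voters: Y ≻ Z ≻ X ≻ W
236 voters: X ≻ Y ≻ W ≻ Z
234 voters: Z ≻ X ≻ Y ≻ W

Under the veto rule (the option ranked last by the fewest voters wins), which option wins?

Last-place votes: Z 236, W 673, X 293, Y 0.
Y is ranked last by the fewest voters, so Y wins.

Y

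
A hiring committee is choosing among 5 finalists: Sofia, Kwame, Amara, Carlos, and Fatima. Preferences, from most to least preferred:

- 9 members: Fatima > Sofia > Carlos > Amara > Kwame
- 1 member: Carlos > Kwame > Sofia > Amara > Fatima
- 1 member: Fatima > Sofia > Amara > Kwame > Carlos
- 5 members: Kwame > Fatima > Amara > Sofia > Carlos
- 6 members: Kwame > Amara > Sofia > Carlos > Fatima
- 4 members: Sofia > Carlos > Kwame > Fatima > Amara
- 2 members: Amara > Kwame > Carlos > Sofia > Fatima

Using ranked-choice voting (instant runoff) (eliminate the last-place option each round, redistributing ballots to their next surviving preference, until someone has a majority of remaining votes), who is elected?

Round 1: Sofia 4, Kwame 11, Amara 2, Carlos 1, Fatima 10. Eliminate Carlos.
Round 2: Sofia 4, Kwame 12, Amara 2, Fatima 10. Eliminate Amara.
Round 3: Sofia 4, Kwame 14, Fatima 10. Eliminate Sofia.
Round 4: Kwame 18, Fatima 10. Kwame has a majority.

Kwame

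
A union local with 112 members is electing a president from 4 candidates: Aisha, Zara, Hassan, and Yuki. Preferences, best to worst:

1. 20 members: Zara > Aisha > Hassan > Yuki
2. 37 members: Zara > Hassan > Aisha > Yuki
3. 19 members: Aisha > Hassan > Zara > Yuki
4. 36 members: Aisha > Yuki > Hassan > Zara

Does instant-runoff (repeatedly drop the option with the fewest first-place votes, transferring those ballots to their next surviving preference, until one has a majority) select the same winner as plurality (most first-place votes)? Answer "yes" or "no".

yes

Instant-runoff — R1 Aisha 55, Zara 57, Hassan 0, Yuki 0 (Zara winner). Winner: Zara.
Plurality — first-place votes: Aisha 55, Zara 57, Hassan 0, Yuki 0. Winner: Zara.
The two methods agree.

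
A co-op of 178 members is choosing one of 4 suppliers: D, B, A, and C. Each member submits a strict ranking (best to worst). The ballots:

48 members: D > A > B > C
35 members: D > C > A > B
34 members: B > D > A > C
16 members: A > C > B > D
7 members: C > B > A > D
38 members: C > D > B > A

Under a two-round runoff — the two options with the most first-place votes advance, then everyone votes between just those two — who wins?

D

Round 1 first-place votes: D 83, B 34, A 16, C 45.
D and C advance.
Runoff: D is preferred to C by 117 voters; C by 61.
D wins the runoff.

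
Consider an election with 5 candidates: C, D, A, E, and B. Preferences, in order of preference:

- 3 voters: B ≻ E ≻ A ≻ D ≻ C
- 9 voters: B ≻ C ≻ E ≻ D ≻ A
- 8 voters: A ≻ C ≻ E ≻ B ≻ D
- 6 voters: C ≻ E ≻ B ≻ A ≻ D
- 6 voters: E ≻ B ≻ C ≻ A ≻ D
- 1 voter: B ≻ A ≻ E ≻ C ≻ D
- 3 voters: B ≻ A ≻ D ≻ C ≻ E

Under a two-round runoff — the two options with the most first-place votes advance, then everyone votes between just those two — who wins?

B

Round 1 first-place votes: C 6, D 0, A 8, E 6, B 16.
B and A advance.
Runoff: B is preferred to A by 28 voters; A by 8.
B wins the runoff.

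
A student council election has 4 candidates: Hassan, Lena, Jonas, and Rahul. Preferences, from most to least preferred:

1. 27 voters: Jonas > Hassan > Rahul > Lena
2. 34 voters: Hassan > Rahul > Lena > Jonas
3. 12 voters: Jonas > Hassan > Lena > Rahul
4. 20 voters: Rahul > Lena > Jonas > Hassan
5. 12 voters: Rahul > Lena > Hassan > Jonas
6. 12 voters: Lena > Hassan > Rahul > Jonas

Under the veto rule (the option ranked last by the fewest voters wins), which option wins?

Last-place votes: Hassan 20, Lena 27, Jonas 58, Rahul 12.
Rahul is ranked last by the fewest voters, so Rahul wins.

Rahul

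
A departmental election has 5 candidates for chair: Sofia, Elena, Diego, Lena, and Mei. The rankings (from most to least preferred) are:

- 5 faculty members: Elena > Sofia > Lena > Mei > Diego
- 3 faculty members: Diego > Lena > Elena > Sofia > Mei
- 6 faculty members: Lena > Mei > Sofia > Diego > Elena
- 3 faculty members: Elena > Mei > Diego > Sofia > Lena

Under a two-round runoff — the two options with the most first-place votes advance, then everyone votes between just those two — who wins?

Round 1 first-place votes: Sofia 0, Elena 8, Diego 3, Lena 6, Mei 0.
Elena and Lena advance.
Runoff: Elena is preferred to Lena by 8 voters; Lena by 9.
Lena wins the runoff.

Lena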